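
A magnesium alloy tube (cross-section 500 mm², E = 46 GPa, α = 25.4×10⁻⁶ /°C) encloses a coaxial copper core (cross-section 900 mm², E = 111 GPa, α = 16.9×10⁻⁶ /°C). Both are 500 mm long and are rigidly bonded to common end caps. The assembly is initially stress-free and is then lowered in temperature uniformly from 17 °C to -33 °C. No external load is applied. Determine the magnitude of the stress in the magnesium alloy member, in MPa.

Both members must finish at the same length. With the larger α, the magnesium alloy tends to over-contract; the plates restrain it, putting the magnesium alloy in tension and the copper in compression. With no external load the two internal forces are equal and opposite, magnitude P.
Equating the net (thermal + elastic) strains gives |α₁ − α₂|·ΔT = P·[1/(A₁E₁) + 1/(A₂E₂)].
|α₁ − α₂|·ΔT = 8.5×10⁻⁶ × 50 = 0.000425.
1/(A₁E₁) + 1/(A₂E₂) = 1/(500×46×10³) + 1/(900×111×10³) = 5.349×10⁻⁸ N⁻¹.
So P = 0.000425 / 5.349×10⁻⁸ = 7.946 kN.
σ_{magnesium alloy} = P/A₁ = 7946/500 = 15.89 MPa, tensile.

σ ≈ 15.9 MPa (tensile)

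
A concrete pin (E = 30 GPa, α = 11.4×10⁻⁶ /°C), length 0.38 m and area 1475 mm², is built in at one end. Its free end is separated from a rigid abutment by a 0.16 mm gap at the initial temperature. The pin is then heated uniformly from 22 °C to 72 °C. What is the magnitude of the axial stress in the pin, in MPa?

Unrestrained expansion: δ_free = αΔT L = 11.4×10⁻⁶ × 50 × 380 = 0.2166 mm.
This exceeds the 0.16 mm gap, so the wall pushes back. The portion of expansion that must be recovered elastically is δ_free − gap = 0.2166 − 0.16 = 0.0566 mm.
So σ = E(δ_free − g)/L = 30×10³ × 0.0566/380 = 4.468 MPa.

σ ≈ 4.47 MPa (compressive)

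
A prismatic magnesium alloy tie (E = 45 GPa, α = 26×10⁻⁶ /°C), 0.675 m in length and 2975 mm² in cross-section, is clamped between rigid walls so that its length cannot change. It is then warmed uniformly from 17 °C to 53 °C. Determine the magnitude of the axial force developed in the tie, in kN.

P ≈ 125 kN (compressive)

Full restraint means ε = 0, so the stress is σ = EαΔT = 45×10³ × 26×10⁻⁶ × 36 = 42.12 MPa.
P = AEαΔT = 2975 × 45×10³ × 26×10⁻⁶ × 36 = 125.3 kN (compressive).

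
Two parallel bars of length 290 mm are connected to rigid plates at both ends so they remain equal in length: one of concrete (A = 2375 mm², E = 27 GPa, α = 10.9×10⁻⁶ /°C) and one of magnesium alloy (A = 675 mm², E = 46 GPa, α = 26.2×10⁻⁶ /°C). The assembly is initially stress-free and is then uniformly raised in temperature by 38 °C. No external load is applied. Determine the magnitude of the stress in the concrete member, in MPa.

σ ≈ 5.12 MPa (tensile)

The magnesium alloy has the larger α, so on heating it would change length more than the concrete if both were free. The rigid plates force a common final length, so the magnesium alloy is put into compression and the concrete into tension, with equal and opposite forces P (no external load).
Setting the final lengths equal and cancelling L: (α₁ − α₂)ΔT = P/(A₁E₁) + P/(A₂E₂).
|α₁ − α₂|·ΔT = 15.3×10⁻⁶ × 38 = 0.0005814.
1/(A₁E₁) + 1/(A₂E₂) = 1/(2375×27×10³) + 1/(675×46×10³) = 4.78×10⁻⁸ N⁻¹.
P = 0.0005814 / 4.78×10⁻⁸ = 12160 N = 12.16 kN.
σ_{concrete} = P/A₁ = 12160/2375 = 5.121 MPa, tensile.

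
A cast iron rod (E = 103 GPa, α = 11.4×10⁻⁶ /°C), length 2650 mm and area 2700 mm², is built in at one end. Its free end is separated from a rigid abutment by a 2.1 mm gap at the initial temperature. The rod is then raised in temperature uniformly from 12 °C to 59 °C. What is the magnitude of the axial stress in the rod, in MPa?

If the wall were absent the rod would grow by αΔT L = 11.4×10⁻⁶ × 47 × 2650 = 1.42 mm.
Since δ_free = 1.42 mm is less than the 2.1 mm gap, the rod never touches the wall. No axial force develops.

σ ≈ 0 MPa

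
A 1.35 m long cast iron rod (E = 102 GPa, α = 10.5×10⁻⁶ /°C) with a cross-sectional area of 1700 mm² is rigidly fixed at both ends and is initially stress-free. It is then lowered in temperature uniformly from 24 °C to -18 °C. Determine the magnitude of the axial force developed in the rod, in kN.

Full restraint means ε = 0, so the stress is σ = EαΔT = 102×10³ × 10.5×10⁻⁶ × 42 = 44.98 MPa.
Then P = σA = 44.98 × 1700 mm² = 76.47 kN, tensile.

P ≈ 76.5 kN (tensile)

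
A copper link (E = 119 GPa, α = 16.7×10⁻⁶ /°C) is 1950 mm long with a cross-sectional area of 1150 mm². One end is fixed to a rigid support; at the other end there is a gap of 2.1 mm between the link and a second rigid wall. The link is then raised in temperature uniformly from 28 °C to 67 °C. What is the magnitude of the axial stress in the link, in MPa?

σ ≈ 0 MPa

If the wall were absent the link would grow by αΔT L = 16.7×10⁻⁶ × 39 × 1950 = 1.27 mm.
This is smaller than the 2.1 mm clearance, so the link expands freely without reaching the stop — the stress is zero.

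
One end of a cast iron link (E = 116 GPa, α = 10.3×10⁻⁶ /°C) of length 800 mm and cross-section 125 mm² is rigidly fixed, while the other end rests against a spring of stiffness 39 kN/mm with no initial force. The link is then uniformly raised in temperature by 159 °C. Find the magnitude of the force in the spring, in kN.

P ≈ 16.2 kN

The unrestrained thermal change is αΔT L = 10.3×10⁻⁶ × 159 × 800 = 1.31 mm.
With a force P in the spring, the elastic change of the link is PL/(AE) and that of the spring is P/k; compatibility requires their sum to equal δ_free.
P [ L/(AE) + 1/k ] = δ_free → P [ 800/(125×116×10³) + 1/(39×10³) ] = 1.31.
P = 1.31 / 8.081×10⁻⁵ = 16210 N.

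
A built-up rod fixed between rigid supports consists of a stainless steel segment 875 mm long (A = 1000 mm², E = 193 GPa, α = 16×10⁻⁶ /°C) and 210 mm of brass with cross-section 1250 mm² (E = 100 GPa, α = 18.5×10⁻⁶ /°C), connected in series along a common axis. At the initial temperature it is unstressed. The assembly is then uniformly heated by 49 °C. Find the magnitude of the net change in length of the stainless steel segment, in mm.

If the supports were absent, the total length change would be Σ αᵢΔT Lᵢ = 16×10⁻⁶×49×875 + 18.5×10⁻⁶×49×210 = 0.8764 mm.
The walls prevent any net length change, so an axial force P (same in every segment) develops. Compatibility: P · Σ Lᵢ/(AᵢEᵢ) = δ_free.
The series flexibility is Σ Lᵢ/(AᵢEᵢ) = 875/(1000×193×10³) + 210/(1250×100×10³) = 6.214×10⁻⁶ mm/N.
P = 0.8764 / 6.214×10⁻⁶ = 141000 N = 141 kN, compressive.
For the stainless steel segment, free thermal change = 16×10⁻⁶×49×875 = 0.686 mm and elastic change from P = 141000×875/(1000×193×10³) = 0.6394 mm; these oppose, so the net change is 0.0466 mm (segment lengthens).

|ΔL| ≈ 0.0466 mm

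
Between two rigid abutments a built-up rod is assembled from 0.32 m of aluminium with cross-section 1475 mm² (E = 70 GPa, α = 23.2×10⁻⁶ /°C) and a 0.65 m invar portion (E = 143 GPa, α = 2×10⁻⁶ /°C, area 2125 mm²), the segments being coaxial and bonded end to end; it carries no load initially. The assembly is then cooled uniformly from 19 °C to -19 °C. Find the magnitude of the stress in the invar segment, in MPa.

Free thermal contraction of the whole bar: Σ αᵢΔT Lᵢ = 23.2×10⁻⁶×38×320 + 2×10⁻⁶×38×650 = 0.3315 mm.
The rigid supports impose zero overall length change; the single axial force P common to all segments must satisfy P Σ Lᵢ/(AᵢEᵢ) = δ_free.
The series flexibility is Σ Lᵢ/(AᵢEᵢ) = 320/(1475×70×10³) + 650/(2125×143×10³) = 5.238×10⁻⁶ mm/N.
So P = 0.3315 / 5.238×10⁻⁶ = 63.29 kN, tensile.
σ_{invar} = P / A = 63290 / 2125 = 29.78 MPa.

σ ≈ 29.8 MPa (tensile)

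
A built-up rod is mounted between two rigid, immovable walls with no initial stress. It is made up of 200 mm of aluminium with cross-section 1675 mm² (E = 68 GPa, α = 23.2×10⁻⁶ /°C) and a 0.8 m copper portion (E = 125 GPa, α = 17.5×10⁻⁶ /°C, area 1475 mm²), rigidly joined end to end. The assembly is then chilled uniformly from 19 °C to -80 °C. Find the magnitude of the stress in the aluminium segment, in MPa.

If the supports were absent, the total length change would be Σ αᵢΔT Lᵢ = 23.2×10⁻⁶×99×200 + 17.5×10⁻⁶×99×800 = 1.845 mm.
Since the ends are fixed, an axial force P builds up, equal in every segment, with P · Σ Lᵢ/(AᵢEᵢ) = δ_free.
Σ Lᵢ/(AᵢEᵢ) = 200/(1675×68×10³) + 800/(1475×125×10³) = 6.095×10⁻⁶ mm/N.
P = 1.845 / 6.095×10⁻⁶ = 302800 N = 302.8 kN, tensile.
σ_{aluminium} = P / A = 302800 / 1675 = 180.8 MPa.

σ ≈ 181 MPa (tensile)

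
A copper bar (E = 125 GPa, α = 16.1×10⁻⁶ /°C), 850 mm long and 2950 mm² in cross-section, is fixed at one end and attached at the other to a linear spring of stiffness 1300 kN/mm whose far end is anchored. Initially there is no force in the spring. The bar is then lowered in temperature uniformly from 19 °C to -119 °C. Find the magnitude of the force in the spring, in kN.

P ≈ 614 kN

Free thermal contraction: δ_free = αΔT L = 16.1×10⁻⁶ × 138 × 850 = 1.889 mm.
Let P be the tensile force in the spring. The bar extends elastically by PL/(AE) and the spring stretches by P/k; together these equal δ_free.
P [ L/(AE) + 1/k ] = δ_free → P [ 850/(2950×125×10³) + 1/(1300×10³) ] = 1.889.
P = 1.889 / 3.074×10⁻⁶ = 614300 N.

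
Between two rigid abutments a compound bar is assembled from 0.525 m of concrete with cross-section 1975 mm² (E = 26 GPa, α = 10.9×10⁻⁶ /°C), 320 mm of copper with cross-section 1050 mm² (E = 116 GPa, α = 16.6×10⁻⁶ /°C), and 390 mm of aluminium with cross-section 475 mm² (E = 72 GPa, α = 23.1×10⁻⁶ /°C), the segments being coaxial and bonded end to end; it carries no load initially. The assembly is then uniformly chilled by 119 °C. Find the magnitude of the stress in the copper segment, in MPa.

σ ≈ 93.7 MPa (tensile)

Free thermal contraction of the whole bar: Σ αᵢΔT Lᵢ = 10.9×10⁻⁶×119×525 + 16.6×10⁻⁶×119×320 + 23.1×10⁻⁶×119×390 = 2.385 mm.
The rigid supports impose zero overall length change; the single axial force P common to all segments must satisfy P Σ Lᵢ/(AᵢEᵢ) = δ_free.
Σ Lᵢ/(AᵢEᵢ) = 525/(1975×26×10³) + 320/(1050×116×10³) + 390/(475×72×10³) = 2.425×10⁻⁵ mm/N.
P = 2.385 / 2.425×10⁻⁵ = 98340 N = 98.34 kN, tensile.
σ_{copper} = P / A = 98340 / 1050 = 93.66 MPa.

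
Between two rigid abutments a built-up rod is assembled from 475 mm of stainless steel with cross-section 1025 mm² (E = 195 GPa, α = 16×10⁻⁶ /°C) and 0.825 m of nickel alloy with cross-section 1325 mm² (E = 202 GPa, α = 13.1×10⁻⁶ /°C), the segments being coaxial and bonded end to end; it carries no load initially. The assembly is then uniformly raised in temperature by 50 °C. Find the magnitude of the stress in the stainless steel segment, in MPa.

Free thermal expansion of the whole bar: Σ αᵢΔT Lᵢ = 16×10⁻⁶×50×475 + 13.1×10⁻⁶×50×825 = 0.9204 mm.
Since the ends are fixed, an axial force P builds up, equal in every segment, with P · Σ Lᵢ/(AᵢEᵢ) = δ_free.
Σ Lᵢ/(AᵢEᵢ) = 475/(1025×195×10³) + 825/(1325×202×10³) = 5.459×10⁻⁶ mm/N.
P = 0.9204 / 5.459×10⁻⁶ = 168600 N = 168.6 kN, compressive.
σ_{stainless steel} = P / A = 168600 / 1025 = 164.5 MPa.

σ ≈ 164 MPa (compressive)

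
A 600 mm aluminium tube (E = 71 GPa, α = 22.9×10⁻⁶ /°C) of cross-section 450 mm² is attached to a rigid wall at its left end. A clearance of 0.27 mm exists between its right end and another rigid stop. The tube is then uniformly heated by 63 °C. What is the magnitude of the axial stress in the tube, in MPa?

If the wall were absent the tube would grow by αΔT L = 22.9×10⁻⁶ × 63 × 600 = 0.8656 mm.
After closing the 0.27 mm clearance, 0.8656 − 0.27 = 0.5956 mm of expansion remains to be suppressed by the wall.
That suppressed elongation corresponds to σ = E·Δ/L = 71×10³ × 0.5956/600 = 70.48 MPa.

σ ≈ 70.5 MPa (compressive)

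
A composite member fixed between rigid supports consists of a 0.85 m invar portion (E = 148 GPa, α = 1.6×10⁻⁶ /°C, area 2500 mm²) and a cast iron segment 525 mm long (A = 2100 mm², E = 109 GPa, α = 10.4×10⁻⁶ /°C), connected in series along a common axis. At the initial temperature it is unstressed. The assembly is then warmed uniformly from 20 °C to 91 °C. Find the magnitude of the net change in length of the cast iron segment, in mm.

With the walls removed the bar would change length by δ_free = Σ αᵢΔT Lᵢ = 1.6×10⁻⁶×71×850 + 10.4×10⁻⁶×71×525 = 0.4842 mm.
The rigid supports impose zero overall length change; the single axial force P common to all segments must satisfy P Σ Lᵢ/(AᵢEᵢ) = δ_free.
Σ Lᵢ/(AᵢEᵢ) = 850/(2500×148×10³) + 525/(2100×109×10³) = 4.591×10⁻⁶ mm/N.
P = 0.4842 / 4.591×10⁻⁶ = 105500 N = 105.5 kN, compressive.
For the cast iron segment, free thermal change = 10.4×10⁻⁶×71×525 = 0.3877 mm and elastic change from P = 105500×525/(2100×109×10³) = 0.2419 mm; these oppose, so the net change is 0.146 mm (segment lengthens).

|ΔL| ≈ 0.146 mm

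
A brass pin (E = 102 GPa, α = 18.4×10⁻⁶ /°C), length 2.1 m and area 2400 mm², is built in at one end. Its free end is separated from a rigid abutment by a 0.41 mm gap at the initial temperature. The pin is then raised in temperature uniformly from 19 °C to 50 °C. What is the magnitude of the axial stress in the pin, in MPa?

Free thermal elongation = αΔT L = 18.4×10⁻⁶ × 31 × 2100 = 1.198 mm.
This exceeds the 0.41 mm gap, so the wall pushes back. The portion of expansion that must be recovered elastically is δ_free − gap = 1.198 − 0.41 = 0.7878 mm.
So σ = E(δ_free − g)/L = 102×10³ × 0.7878/2100 = 38.27 MPa.

σ ≈ 38.3 MPa (compressive)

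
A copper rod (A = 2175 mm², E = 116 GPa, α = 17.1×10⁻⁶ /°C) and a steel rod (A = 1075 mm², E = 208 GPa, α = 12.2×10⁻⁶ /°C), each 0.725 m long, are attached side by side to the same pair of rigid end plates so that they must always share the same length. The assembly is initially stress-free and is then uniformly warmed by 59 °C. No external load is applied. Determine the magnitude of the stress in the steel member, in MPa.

σ ≈ 31.9 MPa (tensile)

Both members must finish at the same length. With the larger α, the copper tends to over-expand; the plates restrain it, putting the copper in compression and the steel in tension. With no external load the two internal forces are equal and opposite, magnitude P.
Equating the net (thermal + elastic) strains gives |α₁ − α₂|·ΔT = P·[1/(A₁E₁) + 1/(A₂E₂)].
|α₁ − α₂|·ΔT = 4.9×10⁻⁶ × 59 = 0.0002891.
1/(A₁E₁) + 1/(A₂E₂) = 1/(2175×116×10³) + 1/(1075×208×10³) = 8.436×10⁻⁹ N⁻¹.
So P = 0.0002891 / 8.436×10⁻⁹ = 34.27 kN.
σ_{steel} = P/A₂ = 34270/1075 = 31.88 MPa, tensile.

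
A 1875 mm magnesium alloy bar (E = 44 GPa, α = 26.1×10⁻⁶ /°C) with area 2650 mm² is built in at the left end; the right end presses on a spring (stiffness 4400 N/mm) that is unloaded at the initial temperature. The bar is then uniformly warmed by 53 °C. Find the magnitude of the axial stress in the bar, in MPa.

σ ≈ 4.02 MPa (compressive)

If the spring were absent the bar would lengthen by αΔT L = 26.1×10⁻⁶ × 53 × 1875 = 2.594 mm.
With a force P in the spring, the elastic change of the bar is PL/(AE) and that of the spring is P/k; compatibility requires their sum to equal δ_free.
So P = δ_free / [L/(AE) + 1/k] = 2.594 / [ 1875/(2650×44×10³) + 1/(4400) ].
P = 2.594 / 0.0002434 = 10660 N.
σ = P/A = 10660/2650 = 4.022 MPa.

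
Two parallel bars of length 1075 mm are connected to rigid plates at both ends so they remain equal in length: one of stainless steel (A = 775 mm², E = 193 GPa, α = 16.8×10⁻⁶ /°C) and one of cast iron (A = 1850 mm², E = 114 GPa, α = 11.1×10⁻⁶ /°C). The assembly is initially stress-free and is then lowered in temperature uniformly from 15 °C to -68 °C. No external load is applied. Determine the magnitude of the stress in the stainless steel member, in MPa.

σ ≈ 53.4 MPa (tensile)

Both members must finish at the same length. With the larger α, the stainless steel tends to over-contract; the plates restrain it, putting the stainless steel in tension and the cast iron in compression. With no external load the two internal forces are equal and opposite, magnitude P.
Equating the net (thermal + elastic) strains gives |α₁ − α₂|·ΔT = P·[1/(A₁E₁) + 1/(A₂E₂)].
|α₁ − α₂|·ΔT = 5.7×10⁻⁶ × 83 = 0.0004731.
1/(A₁E₁) + 1/(A₂E₂) = 1/(775×193×10³) + 1/(1850×114×10³) = 1.143×10⁻⁸ N⁻¹.
So P = 0.0004731 / 1.143×10⁻⁸ = 41.4 kN.
σ_{stainless steel} = P/A₁ = 41400/775 = 53.42 MPa, tensile.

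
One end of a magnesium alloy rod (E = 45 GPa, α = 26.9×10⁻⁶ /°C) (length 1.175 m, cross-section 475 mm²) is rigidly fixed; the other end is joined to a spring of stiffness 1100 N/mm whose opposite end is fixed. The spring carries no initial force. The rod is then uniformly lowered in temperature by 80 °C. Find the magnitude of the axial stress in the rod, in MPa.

σ ≈ 5.52 MPa (tensile)

If the spring were absent the rod would shorten by αΔT L = 26.9×10⁻⁶ × 80 × 1175 = 2.529 mm.
Let P be the tensile force in the spring. The rod extends elastically by PL/(AE) and the spring stretches by P/k; together these equal δ_free.
So P = δ_free / [L/(AE) + 1/k] = 2.529 / [ 1175/(475×45×10³) + 1/(1100) ].
P = 2.529 / 0.0009641 = 2623 N.
σ = P/A = 2623/475 = 5.522 MPa.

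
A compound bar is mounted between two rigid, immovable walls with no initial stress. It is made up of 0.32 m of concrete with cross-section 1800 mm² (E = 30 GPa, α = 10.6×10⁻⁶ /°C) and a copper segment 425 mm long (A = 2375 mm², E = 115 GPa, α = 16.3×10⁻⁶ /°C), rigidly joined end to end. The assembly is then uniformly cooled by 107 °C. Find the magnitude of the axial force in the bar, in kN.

P ≈ 148 kN (tensile)

With the walls removed the bar would change length by δ_free = Σ αᵢΔT Lᵢ = 10.6×10⁻⁶×107×320 + 16.3×10⁻⁶×107×425 = 1.104 mm.
The walls prevent any net length change, so an axial force P (same in every segment) develops. Compatibility: P · Σ Lᵢ/(AᵢEᵢ) = δ_free.
The series flexibility is Σ Lᵢ/(AᵢEᵢ) = 320/(1800×30×10³) + 425/(2375×115×10³) = 7.482×10⁻⁶ mm/N.
P = 1.104 / 7.482×10⁻⁶ = 147600 N = 147.6 kN, tensile.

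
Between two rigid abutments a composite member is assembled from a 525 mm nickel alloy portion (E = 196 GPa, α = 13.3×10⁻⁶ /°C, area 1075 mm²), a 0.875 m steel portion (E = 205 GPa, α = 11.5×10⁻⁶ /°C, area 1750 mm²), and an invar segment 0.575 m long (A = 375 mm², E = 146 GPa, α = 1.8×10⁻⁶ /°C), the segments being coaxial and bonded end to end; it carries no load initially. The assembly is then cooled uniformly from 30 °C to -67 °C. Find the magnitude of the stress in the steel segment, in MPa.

With the walls removed the bar would change length by δ_free = Σ αᵢΔT Lᵢ = 13.3×10⁻⁶×97×525 + 11.5×10⁻⁶×97×875 + 1.8×10⁻⁶×97×575 = 1.754 mm.
Since the ends are fixed, an axial force P builds up, equal in every segment, with P · Σ Lᵢ/(AᵢEᵢ) = δ_free.
The series flexibility is Σ Lᵢ/(AᵢEᵢ) = 525/(1075×196×10³) + 875/(1750×205×10³) + 575/(375×146×10³) = 1.543×10⁻⁵ mm/N.
P = 1.754 / 1.543×10⁻⁵ = 113600 N = 113.6 kN, tensile.
σ_{steel} = P / A = 113600 / 1750 = 64.94 MPa.

σ ≈ 64.9 MPa (tensile)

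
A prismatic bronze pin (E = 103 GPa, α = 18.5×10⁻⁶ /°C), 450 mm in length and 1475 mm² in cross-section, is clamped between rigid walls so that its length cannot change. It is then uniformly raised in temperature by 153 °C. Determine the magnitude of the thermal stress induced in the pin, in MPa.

Because both ends are immovable the net strain is zero, and the suppressed thermal strain is αΔT = 18.5×10⁻⁶ × 153 = 2830.5×10⁻⁶.
σ = EαΔT = 103×10³ × 18.5×10⁻⁶ × 153 = 291.5 MPa (compressive; the pin is trying to expand).

σ ≈ 292 MPa (compressive)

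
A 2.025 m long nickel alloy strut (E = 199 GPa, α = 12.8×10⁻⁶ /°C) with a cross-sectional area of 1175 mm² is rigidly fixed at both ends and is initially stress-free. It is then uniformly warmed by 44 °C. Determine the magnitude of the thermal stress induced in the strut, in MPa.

The supports are rigid, so the total axial strain is zero. The restrained thermal strain is ε = αΔT = 12.8×10⁻⁶ × 44 = 563.2×10⁻⁶.
The stress required to suppress this strain is σ = Eε = 199×10³ × 563.2×10⁻⁶ = 112.1 MPa, compressive since the strut is trying to expand.

σ ≈ 112 MPa (compressive)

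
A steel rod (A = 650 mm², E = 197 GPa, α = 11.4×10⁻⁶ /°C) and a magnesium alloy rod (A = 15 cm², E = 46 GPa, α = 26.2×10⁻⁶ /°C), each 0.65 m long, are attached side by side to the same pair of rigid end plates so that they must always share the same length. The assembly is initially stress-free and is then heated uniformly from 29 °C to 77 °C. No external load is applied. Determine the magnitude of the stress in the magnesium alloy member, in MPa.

Equilibrium of a rigid end plate with no external load gives equal and opposite internal forces ±P in the two members. Since α_{magnesium alloy} > α_{steel}, heating drives the magnesium alloy into compression and the steel into tension.
Compatibility of the two members (thermal + elastic change equal): (α₁ − α₂)ΔT = P·[1/(A₁E₁) + 1/(A₂E₂)].
|α₁ − α₂|·ΔT = 14.8×10⁻⁶ × 48 = 0.0007104.
1/(A₁E₁) + 1/(A₂E₂) = 1/(650×197×10³) + 1/(1500×46×10³) = 2.23×10⁻⁸ N⁻¹.
So P = 0.0007104 / 2.23×10⁻⁸ = 31.85 kN.
σ_{magnesium alloy} = P/A₂ = 31850/1500 = 21.24 MPa, compressive.

σ ≈ 21.2 MPa (compressive)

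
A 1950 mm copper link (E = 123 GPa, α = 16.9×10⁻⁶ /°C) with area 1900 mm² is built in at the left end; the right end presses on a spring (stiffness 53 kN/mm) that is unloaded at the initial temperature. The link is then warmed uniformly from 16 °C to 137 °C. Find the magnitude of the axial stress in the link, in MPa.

σ ≈ 77.1 MPa (compressive)

Free thermal expansion: δ_free = αΔT L = 16.9×10⁻⁶ × 121 × 1950 = 3.988 mm.
Let P be the compressive force at the spring. The link shortens elastically by PL/(AE) and the spring compresses by P/k; together these equal δ_free.
So P = δ_free / [L/(AE) + 1/k] = 3.988 / [ 1950/(1900×123×10³) + 1/(53×10³) ].
P = 3.988 / 2.721×10⁻⁵ = 146500 N.
σ = P/A = 146500/1900 = 77.12 MPa.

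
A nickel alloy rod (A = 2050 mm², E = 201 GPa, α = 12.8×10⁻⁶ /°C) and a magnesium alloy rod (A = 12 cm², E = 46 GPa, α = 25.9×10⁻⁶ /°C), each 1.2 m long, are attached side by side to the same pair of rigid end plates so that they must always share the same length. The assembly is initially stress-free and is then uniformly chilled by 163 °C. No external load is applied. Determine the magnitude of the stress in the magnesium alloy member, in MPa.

Both members must finish at the same length. With the larger α, the magnesium alloy tends to over-contract; the plates restrain it, putting the magnesium alloy in tension and the nickel alloy in compression. With no external load the two internal forces are equal and opposite, magnitude P.
Setting the final lengths equal and cancelling L: (α₁ − α₂)ΔT = P/(A₁E₁) + P/(A₂E₂).
|α₁ − α₂|·ΔT = 13.1×10⁻⁶ × 163 = 0.002135.
1/(A₁E₁) + 1/(A₂E₂) = 1/(2050×201×10³) + 1/(1200×46×10³) = 2.054×10⁻⁸ N⁻¹.
P = 0.002135 / 2.054×10⁻⁸ = 103900 N = 103.9 kN.
σ_{magnesium alloy} = P/A₂ = 103900/1200 = 86.62 MPa, tensile.

σ ≈ 86.6 MPa (tensile)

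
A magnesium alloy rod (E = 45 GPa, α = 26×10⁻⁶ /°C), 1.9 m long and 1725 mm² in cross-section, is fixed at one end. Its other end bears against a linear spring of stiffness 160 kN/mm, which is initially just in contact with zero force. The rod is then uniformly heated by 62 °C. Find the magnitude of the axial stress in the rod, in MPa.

σ ≈ 57.8 MPa (compressive)

Free thermal expansion: δ_free = αΔT L = 26×10⁻⁶ × 62 × 1900 = 3.063 mm.
Let P be the compressive force at the spring. The rod shortens elastically by PL/(AE) and the spring compresses by P/k; together these equal δ_free.
So P = δ_free / [L/(AE) + 1/k] = 3.063 / [ 1900/(1725×45×10³) + 1/(160×10³) ].
P = 3.063 / 3.073×10⁻⁵ = 99680 N.
σ = P/A = 99680/1725 = 57.78 MPa.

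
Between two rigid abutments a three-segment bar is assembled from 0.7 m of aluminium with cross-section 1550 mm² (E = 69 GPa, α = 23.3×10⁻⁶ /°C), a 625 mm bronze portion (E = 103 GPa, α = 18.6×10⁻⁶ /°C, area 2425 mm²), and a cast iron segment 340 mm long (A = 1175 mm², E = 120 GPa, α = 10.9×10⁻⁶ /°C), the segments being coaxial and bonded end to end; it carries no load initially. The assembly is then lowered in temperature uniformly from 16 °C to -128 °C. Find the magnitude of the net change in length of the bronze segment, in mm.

|ΔL| ≈ 0.679 mm

Free thermal contraction of the whole bar: Σ αᵢΔT Lᵢ = 23.3×10⁻⁶×144×700 + 18.6×10⁻⁶×144×625 + 10.9×10⁻⁶×144×340 = 4.556 mm.
The rigid supports impose zero overall length change; the single axial force P common to all segments must satisfy P Σ Lᵢ/(AᵢEᵢ) = δ_free.
The series flexibility is Σ Lᵢ/(AᵢEᵢ) = 700/(1550×69×10³) + 625/(2425×103×10³) + 340/(1175×120×10³) = 1.146×10⁻⁵ mm/N.
P = 4.556 / 1.146×10⁻⁵ = 397600 N = 397.6 kN, tensile.
For the bronze segment, free thermal change = 18.6×10⁻⁶×144×625 = 1.674 mm and elastic change from P = 397600×625/(2425×103×10³) = 0.995 mm; these oppose, so the net change is 0.679 mm (segment shortens).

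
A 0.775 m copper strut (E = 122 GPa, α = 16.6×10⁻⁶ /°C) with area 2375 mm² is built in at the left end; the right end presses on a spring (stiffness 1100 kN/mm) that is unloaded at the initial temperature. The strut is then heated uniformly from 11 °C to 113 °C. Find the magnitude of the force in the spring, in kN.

Free thermal expansion: δ_free = αΔT L = 16.6×10⁻⁶ × 102 × 775 = 1.312 mm.
Let P be the compressive force at the spring. The strut shortens elastically by PL/(AE) and the spring compresses by P/k; together these equal δ_free.
P [ L/(AE) + 1/k ] = δ_free → P [ 775/(2375×122×10³) + 1/(1100×10³) ] = 1.312.
P = 1.312 / 3.584×10⁻⁶ = 366200 N.

P ≈ 366 kN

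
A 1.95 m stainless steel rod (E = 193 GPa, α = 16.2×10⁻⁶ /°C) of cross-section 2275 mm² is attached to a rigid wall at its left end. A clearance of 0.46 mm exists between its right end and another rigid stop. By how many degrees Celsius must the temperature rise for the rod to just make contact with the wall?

ΔT ≈ 14.6 °C

Contact occurs when the free expansion equals the gap: αΔT L = 0.46 mm.
So ΔT = g/(αL) = 0.46/(16.2×10⁻⁶ × 1950) = 14.56 °C.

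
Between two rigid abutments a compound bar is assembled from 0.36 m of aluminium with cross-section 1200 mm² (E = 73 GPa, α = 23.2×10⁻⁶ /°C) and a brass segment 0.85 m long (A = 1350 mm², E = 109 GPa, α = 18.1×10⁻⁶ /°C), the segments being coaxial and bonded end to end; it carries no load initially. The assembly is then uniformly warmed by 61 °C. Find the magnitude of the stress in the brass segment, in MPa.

If the supports were absent, the total length change would be Σ αᵢΔT Lᵢ = 23.2×10⁻⁶×61×360 + 18.1×10⁻⁶×61×850 = 1.448 mm.
Since the ends are fixed, an axial force P builds up, equal in every segment, with P · Σ Lᵢ/(AᵢEᵢ) = δ_free.
Σ Lᵢ/(AᵢEᵢ) = 360/(1200×73×10³) + 850/(1350×109×10³) = 9.886×10⁻⁶ mm/N.
P = 1.448 / 9.886×10⁻⁶ = 146500 N = 146.5 kN, compressive.
σ_{brass} = P / A = 146500 / 1350 = 108.5 MPa.

σ ≈ 108 MPa (compressive)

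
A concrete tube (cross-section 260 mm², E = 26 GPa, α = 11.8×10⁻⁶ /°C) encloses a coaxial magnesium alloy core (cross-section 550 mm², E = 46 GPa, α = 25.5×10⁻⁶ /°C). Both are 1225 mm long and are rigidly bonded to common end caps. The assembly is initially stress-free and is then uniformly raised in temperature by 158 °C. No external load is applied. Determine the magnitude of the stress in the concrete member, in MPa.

The magnesium alloy has the larger α, so on heating it would change length more than the concrete if both were free. The rigid plates force a common final length, so the magnesium alloy is put into compression and the concrete into tension, with equal and opposite forces P (no external load).
Setting the final lengths equal and cancelling L: (α₁ − α₂)ΔT = P/(A₁E₁) + P/(A₂E₂).
|α₁ − α₂|·ΔT = 13.7×10⁻⁶ × 158 = 0.002165.
1/(A₁E₁) + 1/(A₂E₂) = 1/(260×26×10³) + 1/(550×46×10³) = 1.875×10⁻⁷ N⁻¹.
P = 0.002165 / 1.875×10⁻⁷ = 11550 N = 11.55 kN.
σ_{concrete} = P/A₁ = 11550/260 = 44.41 MPa, tensile.

σ ≈ 44.4 MPa (tensile)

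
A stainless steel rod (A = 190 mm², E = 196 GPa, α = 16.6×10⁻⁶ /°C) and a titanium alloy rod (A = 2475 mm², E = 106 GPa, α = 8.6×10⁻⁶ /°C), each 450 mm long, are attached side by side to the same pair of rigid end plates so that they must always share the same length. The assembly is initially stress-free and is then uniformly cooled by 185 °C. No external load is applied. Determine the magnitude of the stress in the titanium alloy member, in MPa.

σ ≈ 19.5 MPa (compressive)

Equilibrium of a rigid end plate with no external load gives equal and opposite internal forces ±P in the two members. Since α_{stainless steel} > α_{titanium alloy}, cooling drives the stainless steel into tension and the titanium alloy into compression.
Compatibility of the two members (thermal + elastic change equal): (α₁ − α₂)ΔT = P·[1/(A₁E₁) + 1/(A₂E₂)].
|α₁ − α₂|·ΔT = 8×10⁻⁶ × 185 = 0.00148.
1/(A₁E₁) + 1/(A₂E₂) = 1/(190×196×10³) + 1/(2475×106×10³) = 3.066×10⁻⁸ N⁻¹.
So P = 0.00148 / 3.066×10⁻⁸ = 48.26 kN.
σ_{titanium alloy} = P/A₂ = 48260/2475 = 19.5 MPa, compressive.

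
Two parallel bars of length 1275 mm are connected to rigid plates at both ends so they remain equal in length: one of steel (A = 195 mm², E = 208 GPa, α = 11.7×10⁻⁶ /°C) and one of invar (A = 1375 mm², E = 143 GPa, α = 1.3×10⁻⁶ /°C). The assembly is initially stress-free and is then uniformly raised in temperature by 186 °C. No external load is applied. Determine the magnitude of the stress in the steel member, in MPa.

σ ≈ 334 MPa (compressive)

Equilibrium of a rigid end plate with no external load gives equal and opposite internal forces ±P in the two members. Since α_{steel} > α_{invar}, heating drives the steel into compression and the invar into tension.
Compatibility of the two members (thermal + elastic change equal): (α₁ − α₂)ΔT = P·[1/(A₁E₁) + 1/(A₂E₂)].
|α₁ − α₂|·ΔT = 10.4×10⁻⁶ × 186 = 0.001934.
1/(A₁E₁) + 1/(A₂E₂) = 1/(195×208×10³) + 1/(1375×143×10³) = 2.974×10⁻⁸ N⁻¹.
P = 0.001934 / 2.974×10⁻⁸ = 65040 N = 65.04 kN.
σ_{steel} = P/A₁ = 65040/195 = 333.6 MPa, compressive.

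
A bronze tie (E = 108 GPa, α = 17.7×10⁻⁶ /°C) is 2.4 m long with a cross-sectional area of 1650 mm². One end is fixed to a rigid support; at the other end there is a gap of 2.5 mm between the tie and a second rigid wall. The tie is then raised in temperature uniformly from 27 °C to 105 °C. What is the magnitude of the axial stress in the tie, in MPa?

σ ≈ 36.6 MPa (compressive)

Unrestrained expansion: δ_free = αΔT L = 17.7×10⁻⁶ × 78 × 2400 = 3.313 mm.
This exceeds the 2.5 mm gap, so the wall pushes back. The portion of expansion that must be recovered elastically is δ_free − gap = 3.313 − 2.5 = 0.8134 mm.
So σ = E(δ_free − g)/L = 108×10³ × 0.8134/2400 = 36.6 MPa.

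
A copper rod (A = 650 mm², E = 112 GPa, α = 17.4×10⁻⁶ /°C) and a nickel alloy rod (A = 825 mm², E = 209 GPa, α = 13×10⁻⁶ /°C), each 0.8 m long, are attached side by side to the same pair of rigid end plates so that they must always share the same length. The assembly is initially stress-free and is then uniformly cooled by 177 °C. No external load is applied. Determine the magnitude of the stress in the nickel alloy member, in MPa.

σ ≈ 48.3 MPa (compressive)

Equilibrium of a rigid end plate with no external load gives equal and opposite internal forces ±P in the two members. Since α_{copper} > α_{nickel alloy}, cooling drives the copper into tension and the nickel alloy into compression.
Compatibility of the two members (thermal + elastic change equal): (α₁ − α₂)ΔT = P·[1/(A₁E₁) + 1/(A₂E₂)].
|α₁ − α₂|·ΔT = 4.4×10⁻⁶ × 177 = 0.0007788.
1/(A₁E₁) + 1/(A₂E₂) = 1/(650×112×10³) + 1/(825×209×10³) = 1.954×10⁻⁸ N⁻¹.
So P = 0.0007788 / 1.954×10⁻⁸ = 39.87 kN.
σ_{nickel alloy} = P/A₂ = 39870/825 = 48.32 MPa, compressive.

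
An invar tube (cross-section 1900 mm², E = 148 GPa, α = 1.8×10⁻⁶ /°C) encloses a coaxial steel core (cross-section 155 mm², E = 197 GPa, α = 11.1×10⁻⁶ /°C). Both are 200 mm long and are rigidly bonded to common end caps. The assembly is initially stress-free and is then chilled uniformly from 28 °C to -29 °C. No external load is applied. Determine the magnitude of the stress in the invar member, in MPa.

The steel has the larger α, so on cooling it would change length more than the invar if both were free. The rigid plates force a common final length, so the steel is put into tension and the invar into compression, with equal and opposite forces P (no external load).
Equating the net (thermal + elastic) strains gives |α₁ − α₂|·ΔT = P·[1/(A₁E₁) + 1/(A₂E₂)].
|α₁ − α₂|·ΔT = 9.3×10⁻⁶ × 57 = 0.0005301.
1/(A₁E₁) + 1/(A₂E₂) = 1/(1900×148×10³) + 1/(155×197×10³) = 3.631×10⁻⁸ N⁻¹.
So P = 0.0005301 / 3.631×10⁻⁸ = 14.6 kN.
σ_{invar} = P/A₁ = 14600/1900 = 7.685 MPa, compressive.

σ ≈ 7.68 MPa (compressive)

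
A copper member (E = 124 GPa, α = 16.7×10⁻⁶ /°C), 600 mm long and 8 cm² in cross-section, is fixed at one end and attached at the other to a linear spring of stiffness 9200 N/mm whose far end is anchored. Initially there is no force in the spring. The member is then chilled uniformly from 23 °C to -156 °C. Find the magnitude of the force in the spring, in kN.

P ≈ 15.6 kN

The unrestrained thermal change is αΔT L = 16.7×10⁻⁶ × 179 × 600 = 1.794 mm.
Let P be the tensile force in the spring. The member extends elastically by PL/(AE) and the spring stretches by P/k; together these equal δ_free.
So P = δ_free / [L/(AE) + 1/k] = 1.794 / [ 600/(800×124×10³) + 1/(9200) ].
P = 1.794 / 0.0001147 = 15630 N.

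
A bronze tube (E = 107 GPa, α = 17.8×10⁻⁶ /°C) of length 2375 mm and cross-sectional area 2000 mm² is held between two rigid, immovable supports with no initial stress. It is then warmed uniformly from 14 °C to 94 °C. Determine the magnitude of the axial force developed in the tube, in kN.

The ends cannot move, so σ = EαΔT = 107×10³ × 17.8×10⁻⁶ × 80 = 152.4 MPa.
Then P = σA = 152.4 × 2000 mm² = 304.7 kN, compressive.

P ≈ 305 kN (compressive)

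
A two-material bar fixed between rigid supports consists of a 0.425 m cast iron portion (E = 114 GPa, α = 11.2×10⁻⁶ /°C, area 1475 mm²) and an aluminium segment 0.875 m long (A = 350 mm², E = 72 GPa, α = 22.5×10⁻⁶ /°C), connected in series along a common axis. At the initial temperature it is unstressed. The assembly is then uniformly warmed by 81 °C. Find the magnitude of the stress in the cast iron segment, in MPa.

σ ≈ 36 MPa (compressive)

Free thermal expansion of the whole bar: Σ αᵢΔT Lᵢ = 11.2×10⁻⁶×81×425 + 22.5×10⁻⁶×81×875 = 1.98 mm.
The walls prevent any net length change, so an axial force P (same in every segment) develops. Compatibility: P · Σ Lᵢ/(AᵢEᵢ) = δ_free.
The series flexibility is Σ Lᵢ/(AᵢEᵢ) = 425/(1475×114×10³) + 875/(350×72×10³) = 3.725×10⁻⁵ mm/N.
Hence P = δ_free / Σ(L/AE) = 1.98/3.725×10⁻⁵ = 53.16 kN (compressive).
σ_{cast iron} = P / A = 53160 / 1475 = 36.04 MPa.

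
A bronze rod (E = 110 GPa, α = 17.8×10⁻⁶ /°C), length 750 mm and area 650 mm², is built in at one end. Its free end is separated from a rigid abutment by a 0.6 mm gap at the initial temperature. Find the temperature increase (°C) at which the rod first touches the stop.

ΔT ≈ 44.9 °C

The gap closes when αΔT L = 0.6 mm, since the rod is still unstressed at that instant.
ΔT = 0.6 / (17.8×10⁻⁶ × 750) = 44.94 °C.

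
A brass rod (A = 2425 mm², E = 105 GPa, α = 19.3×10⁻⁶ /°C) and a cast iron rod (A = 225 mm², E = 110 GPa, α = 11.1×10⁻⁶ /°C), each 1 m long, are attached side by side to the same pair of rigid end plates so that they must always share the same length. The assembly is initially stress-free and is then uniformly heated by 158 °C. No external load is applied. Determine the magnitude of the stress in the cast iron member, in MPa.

Both members must finish at the same length. With the larger α, the brass tends to over-expand; the plates restrain it, putting the brass in compression and the cast iron in tension. With no external load the two internal forces are equal and opposite, magnitude P.
Setting the final lengths equal and cancelling L: (α₁ − α₂)ΔT = P/(A₁E₁) + P/(A₂E₂).
|α₁ − α₂|·ΔT = 8.2×10⁻⁶ × 158 = 0.001296.
1/(A₁E₁) + 1/(A₂E₂) = 1/(2425×105×10³) + 1/(225×110×10³) = 4.433×10⁻⁸ N⁻¹.
So P = 0.001296 / 4.433×10⁻⁸ = 29.23 kN.
σ_{cast iron} = P/A₂ = 29230/225 = 129.9 MPa, tensile.

σ ≈ 130 MPa (tensile)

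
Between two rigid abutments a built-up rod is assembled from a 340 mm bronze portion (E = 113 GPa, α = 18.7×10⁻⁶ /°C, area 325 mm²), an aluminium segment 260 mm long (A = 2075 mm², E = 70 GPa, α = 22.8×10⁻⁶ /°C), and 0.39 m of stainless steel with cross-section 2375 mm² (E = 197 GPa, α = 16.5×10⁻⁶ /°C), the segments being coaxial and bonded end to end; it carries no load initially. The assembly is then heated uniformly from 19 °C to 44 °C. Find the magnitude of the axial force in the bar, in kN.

Free thermal expansion of the whole bar: Σ αᵢΔT Lᵢ = 18.7×10⁻⁶×25×340 + 22.8×10⁻⁶×25×260 + 16.5×10⁻⁶×25×390 = 0.468 mm.
Since the ends are fixed, an axial force P builds up, equal in every segment, with P · Σ Lᵢ/(AᵢEᵢ) = δ_free.
Σ Lᵢ/(AᵢEᵢ) = 340/(325×113×10³) + 260/(2075×70×10³) + 390/(2375×197×10³) = 1.188×10⁻⁵ mm/N.
So P = 0.468 / 1.188×10⁻⁵ = 39.39 kN, compressive.

P ≈ 39.4 kN (compressive)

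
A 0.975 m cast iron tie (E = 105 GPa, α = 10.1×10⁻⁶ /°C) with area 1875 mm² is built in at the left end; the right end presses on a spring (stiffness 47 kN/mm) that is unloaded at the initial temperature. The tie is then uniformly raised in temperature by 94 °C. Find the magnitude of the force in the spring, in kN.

The unrestrained thermal change is αΔT L = 10.1×10⁻⁶ × 94 × 975 = 0.9257 mm.
With a force P in the spring, the elastic change of the tie is PL/(AE) and that of the spring is P/k; compatibility requires their sum to equal δ_free.
P [ L/(AE) + 1/k ] = δ_free → P [ 975/(1875×105×10³) + 1/(47×10³) ] = 0.9257.
P = 0.9257 / 2.623×10⁻⁵ = 35290 N.

P ≈ 35.3 kN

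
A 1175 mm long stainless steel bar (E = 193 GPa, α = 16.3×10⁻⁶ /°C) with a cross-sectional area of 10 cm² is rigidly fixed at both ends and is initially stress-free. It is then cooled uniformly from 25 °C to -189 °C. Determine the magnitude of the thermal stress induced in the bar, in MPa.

σ ≈ 673 MPa (tensile)

With length fixed, the mechanical strain must cancel the thermal strain αΔT = 16.3×10⁻⁶ × 214 = 3488.2×10⁻⁶.
Hence σ = E·αΔT = 193×10³ × 3488.2×10⁻⁶ = 673.2 MPa, tensile.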